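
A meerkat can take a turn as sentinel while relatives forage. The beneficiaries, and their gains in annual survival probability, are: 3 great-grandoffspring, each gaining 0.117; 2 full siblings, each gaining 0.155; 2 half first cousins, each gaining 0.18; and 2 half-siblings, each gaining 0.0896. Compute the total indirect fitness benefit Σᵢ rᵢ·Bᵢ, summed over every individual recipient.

r to a great-grandoffspring = 0.125 (three parent–offspring links: r = (1/2)^3 = 1/8).
r to a full sibling = 1/2 (full sibs share both parents — two paths of length 2: r = 2·(1/2)^2 = 1/2).
r to a half first cousin = 0.0625 (half first cousins share one grandparent — one path of length 4: r = (1/2)^4 = 1/16).
r to a half-sibling = 1/4 (half-sibs share one parent — one path of length 2: r = (1/2)^2 = 1/4).
Summing one r·B term per recipient: 3·0.125·0.117 + 2·0.5·0.155 + 2·0.0625·0.18 + 2·0.25·0.0896 = 0.266175.

0.266175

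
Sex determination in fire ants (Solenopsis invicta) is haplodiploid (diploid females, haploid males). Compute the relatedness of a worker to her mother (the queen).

One meiotic link between diploid queen and diploid daughter: r = 1/2.

0.5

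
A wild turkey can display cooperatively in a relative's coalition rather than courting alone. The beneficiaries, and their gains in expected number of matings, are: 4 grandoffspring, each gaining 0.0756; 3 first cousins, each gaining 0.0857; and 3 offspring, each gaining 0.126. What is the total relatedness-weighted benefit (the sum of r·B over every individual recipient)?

0.2967375

r to a grandoffspring = 1/4 (two parent–offspring links: r = (1/2)^2 = 1/4).
r to a first cousin = 0.125 (first cousins share one grandparent pair — two paths of length 4: r = 2·(1/2)^4 = 1/8).
r to an offspring = 1/2 (one parent–offspring link: r = (1/2)^1 = 1/2).
Summing one r·B term per recipient: 4·0.25·0.0756 + 3·0.125·0.0857 + 3·0.5·0.126 = 0.2967375.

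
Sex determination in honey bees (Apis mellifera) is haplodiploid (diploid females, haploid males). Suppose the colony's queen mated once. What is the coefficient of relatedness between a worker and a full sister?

Haplodiploid full sisters inherit their father's entire haploid genome identically (contributing 1/2) and on average half of their mother's contribution (1/2 · 1/2 = 1/4); r = 1/2 + 1/4 = 3/4.

0.75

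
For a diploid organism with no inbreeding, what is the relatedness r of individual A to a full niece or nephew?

Full aunt/uncle↔niece/nephew: two paths of length 3 through the shared grandparent pair: r = 2·(1/2)^3 = 1/4.

0.25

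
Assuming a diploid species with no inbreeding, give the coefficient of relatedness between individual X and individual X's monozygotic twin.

1

Each parent–offspring link contributes a factor of 1/2, and independent paths through distinct common ancestors add.
Monozygotic twins share every allele identical by descent: r = 1.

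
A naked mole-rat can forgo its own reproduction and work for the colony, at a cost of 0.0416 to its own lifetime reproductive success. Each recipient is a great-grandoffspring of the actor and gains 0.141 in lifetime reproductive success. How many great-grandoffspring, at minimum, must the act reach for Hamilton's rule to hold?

r to a great-grandoffspring = 0.125 (three parent–offspring links: r = (1/2)^3 = 1/8).
Hamilton's rule: n·r·B > C  ⇒  n > C/(r·B) = 0.0416/(0.125·0.141) = 2.36.
The smallest integer exceeding 2.36 is 3.

3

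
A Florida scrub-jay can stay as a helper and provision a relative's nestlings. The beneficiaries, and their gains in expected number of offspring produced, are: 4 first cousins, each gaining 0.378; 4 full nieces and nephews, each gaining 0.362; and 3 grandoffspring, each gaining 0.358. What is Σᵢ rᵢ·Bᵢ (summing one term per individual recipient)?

r to a first cousin = 0.125 (first cousins share one grandparent pair — two paths of length 4: r = 2·(1/2)^4 = 1/8).
r to a full niece or nephew = 0.25 (full aunt/uncle↔niece/nephew: two paths of length 3 through the shared grandparent pair: r = 2·(1/2)^3 = 1/4).
r to a grandoffspring = 1/4 (two parent–offspring links: r = (1/2)^2 = 1/4).
Summing one r·B term per recipient: 4·0.125·0.378 + 4·0.25·0.362 + 3·0.25·0.358 = 0.8195.

0.8195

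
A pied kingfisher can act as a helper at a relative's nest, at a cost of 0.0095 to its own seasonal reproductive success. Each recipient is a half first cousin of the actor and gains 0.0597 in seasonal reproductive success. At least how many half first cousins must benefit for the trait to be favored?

r to a half first cousin = 0.0625 (half first cousins share one grandparent — one path of length 4: r = (1/2)^4 = 1/16).
Hamilton's rule: n·r·B > C  ⇒  n > C/(r·B) = 0.0095/(0.0625·0.0597) = 2.546.
The smallest integer exceeding 2.546 is 3.

3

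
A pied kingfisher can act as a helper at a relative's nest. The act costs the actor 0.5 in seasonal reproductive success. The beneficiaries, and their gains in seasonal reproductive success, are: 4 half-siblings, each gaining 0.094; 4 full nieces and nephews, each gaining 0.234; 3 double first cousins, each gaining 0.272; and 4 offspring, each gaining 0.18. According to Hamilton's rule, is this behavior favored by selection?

Hamilton's rule: the trait is favored when the sum of r·B over every recipient exceeds the actor's cost C.
r to a half-sibling = 1/4 (half-sibs share one parent — one path of length 2: r = (1/2)^2 = 1/4).
r to a full niece or nephew = 0.25 (full aunt/uncle↔niece/nephew: two paths of length 3 through the shared grandparent pair: r = 2·(1/2)^3 = 1/4).
r to a double first cousin = 0.25 (double first cousins share both grandparent pairs — four paths of length 4: r = 4·(1/2)^4 = 1/4).
r to an offspring = 0.5 (one parent–offspring link: r = (1/2)^1 = 1/2).
Summing one r·B term per recipient: 4·0.25·0.094 + 4·0.25·0.234 + 3·0.25·0.272 + 4·0.5·0.18 = 0.892.
0.892 > 0.5: the indirect benefit exceeds the cost.

Yes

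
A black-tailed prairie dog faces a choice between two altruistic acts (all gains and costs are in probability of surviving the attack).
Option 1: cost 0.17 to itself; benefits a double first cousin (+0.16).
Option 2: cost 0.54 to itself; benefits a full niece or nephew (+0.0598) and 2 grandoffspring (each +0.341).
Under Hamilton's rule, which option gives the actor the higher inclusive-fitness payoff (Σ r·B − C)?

Option 1: r to a double first cousin = 0.25.
Option 1: Σ r·B − C = (1·0.25·0.16) − 0.17 = -0.13.
Option 2: r to a full niece or nephew = 0.25.
Option 2: r to a grandoffspring = 0.25.
Option 2: Σ r·B − C = (1·0.25·0.0598 + 2·0.25·0.341) − 0.54 = -0.35455.
Option 1 has the higher net inclusive-fitness payoff.

Option 1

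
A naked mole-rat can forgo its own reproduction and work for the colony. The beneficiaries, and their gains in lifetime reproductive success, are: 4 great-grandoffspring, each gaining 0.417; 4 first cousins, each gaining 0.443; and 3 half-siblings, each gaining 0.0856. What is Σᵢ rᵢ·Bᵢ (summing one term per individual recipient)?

r to a great-grandoffspring = 0.125 (three parent–offspring links: r = (1/2)^3 = 1/8).
r to a first cousin = 0.125 (first cousins share one grandparent pair — two paths of length 4: r = 2·(1/2)^4 = 1/8).
r to a half-sibling = 0.25 (half-sibs share one parent — one path of length 2: r = (1/2)^2 = 1/4).
Summing one r·B term per recipient: 4·0.125·0.417 + 4·0.125·0.443 + 3·0.25·0.0856 = 0.4942.

0.4942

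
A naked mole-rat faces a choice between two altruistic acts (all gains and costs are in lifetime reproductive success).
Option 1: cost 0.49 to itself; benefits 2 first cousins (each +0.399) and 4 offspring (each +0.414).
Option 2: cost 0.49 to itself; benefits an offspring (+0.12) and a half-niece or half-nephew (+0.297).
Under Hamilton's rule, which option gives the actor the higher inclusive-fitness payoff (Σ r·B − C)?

Option 1: r to a first cousin = 0.125.
Option 1: r to an offspring = 0.5.
Option 1: Σ r·B − C = (2·0.125·0.399 + 4·0.5·0.414) − 0.49 = 0.43775.
Option 2: r to an offspring = 0.5.
Option 2: r to a half-niece or half-nephew = 0.125.
Option 2: Σ r·B − C = (1·0.5·0.12 + 1·0.125·0.297) − 0.49 = -0.392875.
Option 1 has the higher net inclusive-fitness payoff.

Option 1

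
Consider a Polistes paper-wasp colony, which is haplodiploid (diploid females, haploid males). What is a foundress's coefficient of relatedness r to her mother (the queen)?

0.5

One meiotic link between diploid queen and diploid daughter: r = 1/2.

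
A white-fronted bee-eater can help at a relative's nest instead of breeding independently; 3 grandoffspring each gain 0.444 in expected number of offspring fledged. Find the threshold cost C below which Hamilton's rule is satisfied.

r to a grandoffspring = 0.25 (two parent–offspring links: r = (1/2)^2 = 1/4).
Hamilton's rule: n·r·B > C, so the trait is favored while C < n·r·B = 3·0.25·0.444 = 0.333.

0.333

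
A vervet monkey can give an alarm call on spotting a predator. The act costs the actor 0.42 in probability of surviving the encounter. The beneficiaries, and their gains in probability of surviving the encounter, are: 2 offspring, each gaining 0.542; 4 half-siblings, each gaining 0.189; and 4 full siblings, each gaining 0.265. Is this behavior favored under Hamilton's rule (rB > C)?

Yes

Hamilton's rule: the trait is favored when the sum of r·B over every recipient exceeds the actor's cost C.
r to an offspring = 1/2 (one parent–offspring link: r = (1/2)^1 = 1/2).
r to a half-sibling = 0.25 (half-sibs share one parent — one path of length 2: r = (1/2)^2 = 1/4).
r to a full sibling = 0.5 (full sibs share both parents — two paths of length 2: r = 2·(1/2)^2 = 1/2).
Summing one r·B term per recipient: 2·0.5·0.542 + 4·0.25·0.189 + 4·0.5·0.265 = 1.261.
1.261 > 0.42: the indirect benefit exceeds the cost.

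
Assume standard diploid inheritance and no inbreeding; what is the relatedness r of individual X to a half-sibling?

0.25

Half-sibs share one parent — one path of length 2: r = (1/2)^2 = 1/4.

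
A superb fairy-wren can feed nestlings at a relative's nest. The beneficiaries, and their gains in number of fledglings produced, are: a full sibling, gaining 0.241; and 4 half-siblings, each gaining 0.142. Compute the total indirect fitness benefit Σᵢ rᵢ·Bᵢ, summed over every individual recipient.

r to a full sibling = 0.5 (full sibs share both parents — two paths of length 2: r = 2·(1/2)^2 = 1/2).
r to a half-sibling = 0.25 (half-sibs share one parent — one path of length 2: r = (1/2)^2 = 1/4).
Summing one r·B term per recipient: 1·0.5·0.241 + 4·0.25·0.142 = 0.2625.

0.2625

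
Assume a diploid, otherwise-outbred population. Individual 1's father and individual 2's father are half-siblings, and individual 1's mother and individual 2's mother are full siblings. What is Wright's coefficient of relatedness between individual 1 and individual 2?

With two independent routes of shared ancestry, r is the sum of the two contributions.
Individual 1 and individual 2 are related in two ways: half first cousins through their fathers (r = 1/16) and first cousins through their mothers (r = 1/8).
r = 1/16 + 1/8 = 3/16 = 0.1875.

0.1875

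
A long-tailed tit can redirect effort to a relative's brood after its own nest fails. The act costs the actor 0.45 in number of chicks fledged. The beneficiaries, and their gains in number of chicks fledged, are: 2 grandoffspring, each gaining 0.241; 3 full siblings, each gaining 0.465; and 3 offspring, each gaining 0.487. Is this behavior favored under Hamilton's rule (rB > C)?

Hamilton's rule: the trait is favored when the sum of r·B over every recipient exceeds the actor's cost C.
r to a grandoffspring = 1/4 (two parent–offspring links: r = (1/2)^2 = 1/4).
r to a full sibling = 0.5 (full sibs share both parents — two paths of length 2: r = 2·(1/2)^2 = 1/2).
r to an offspring = 0.5 (one parent–offspring link: r = (1/2)^1 = 1/2).
Summing one r·B term per recipient: 2·0.25·0.241 + 3·0.5·0.465 + 3·0.5·0.487 = 1.5485.
1.5485 > 0.45: the indirect benefit exceeds the cost.

Yes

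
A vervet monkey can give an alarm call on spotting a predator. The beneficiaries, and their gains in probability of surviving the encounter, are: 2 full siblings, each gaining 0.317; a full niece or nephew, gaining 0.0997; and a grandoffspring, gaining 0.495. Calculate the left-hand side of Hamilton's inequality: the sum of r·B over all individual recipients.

0.465675

r to a full sibling = 0.5 (full sibs share both parents — two paths of length 2: r = 2·(1/2)^2 = 1/2).
r to a full niece or nephew = 0.25 (full aunt/uncle↔niece/nephew: two paths of length 3 through the shared grandparent pair: r = 2·(1/2)^3 = 1/4).
r to a grandoffspring = 1/4 (two parent–offspring links: r = (1/2)^2 = 1/4).
Summing one r·B term per recipient: 2·0.5·0.317 + 1·0.25·0.0997 + 1·0.25·0.495 = 0.465675.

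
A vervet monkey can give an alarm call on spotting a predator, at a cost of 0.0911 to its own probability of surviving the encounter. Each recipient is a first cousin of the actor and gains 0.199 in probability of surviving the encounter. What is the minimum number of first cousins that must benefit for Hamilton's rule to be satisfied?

4

r to a first cousin = 1/8 (first cousins share one grandparent pair — two paths of length 4: r = 2·(1/2)^4 = 1/8).
Hamilton's rule: n·r·B > C  ⇒  n > C/(r·B) = 0.0911/(0.125·0.199) = 3.662.
The smallest integer exceeding 3.662 is 4.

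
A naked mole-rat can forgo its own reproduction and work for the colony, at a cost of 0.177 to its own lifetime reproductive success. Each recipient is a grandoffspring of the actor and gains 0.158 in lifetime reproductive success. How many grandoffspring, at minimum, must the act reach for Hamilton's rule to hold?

5

r to a grandoffspring = 0.25 (two parent–offspring links: r = (1/2)^2 = 1/4).
Hamilton's rule: n·r·B > C  ⇒  n > C/(r·B) = 0.177/(0.25·0.158) = 4.481.
The smallest integer exceeding 4.481 is 5.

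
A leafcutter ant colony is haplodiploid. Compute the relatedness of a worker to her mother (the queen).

One meiotic link between diploid queen and diploid daughter: r = 1/2.

0.5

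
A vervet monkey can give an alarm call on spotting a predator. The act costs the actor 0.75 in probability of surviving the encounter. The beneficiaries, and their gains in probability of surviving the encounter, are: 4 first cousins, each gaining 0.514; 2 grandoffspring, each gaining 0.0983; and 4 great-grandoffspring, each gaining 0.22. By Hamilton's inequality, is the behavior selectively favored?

Hamilton's rule: the trait is favored when the sum of r·B over every recipient exceeds the actor's cost C.
r to a first cousin = 0.125 (first cousins share one grandparent pair — two paths of length 4: r = 2·(1/2)^4 = 1/8).
r to a grandoffspring = 1/4 (two parent–offspring links: r = (1/2)^2 = 1/4).
r to a great-grandoffspring = 0.125 (three parent–offspring links: r = (1/2)^3 = 1/8).
Summing one r·B term per recipient: 4·0.125·0.514 + 2·0.25·0.0983 + 4·0.125·0.22 = 0.41615.
0.41615 < 0.75: the indirect benefit is less than the cost.

No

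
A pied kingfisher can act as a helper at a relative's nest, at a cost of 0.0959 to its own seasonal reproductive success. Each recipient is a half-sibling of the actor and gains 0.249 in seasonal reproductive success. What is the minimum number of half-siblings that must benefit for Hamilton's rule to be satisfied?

2

r to a half-sibling = 0.25 (half-sibs share one parent — one path of length 2: r = (1/2)^2 = 1/4).
Hamilton's rule: n·r·B > C  ⇒  n > C/(r·B) = 0.0959/(0.25·0.249) = 1.541.
The smallest integer exceeding 1.541 is 2.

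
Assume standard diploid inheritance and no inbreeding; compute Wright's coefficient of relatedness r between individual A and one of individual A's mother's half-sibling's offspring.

0.0625

Each parent–offspring link contributes a factor of 1/2, and independent paths through distinct common ancestors add.
Half first cousins share one grandparent — one path of length 4: r = (1/2)^4 = 1/16.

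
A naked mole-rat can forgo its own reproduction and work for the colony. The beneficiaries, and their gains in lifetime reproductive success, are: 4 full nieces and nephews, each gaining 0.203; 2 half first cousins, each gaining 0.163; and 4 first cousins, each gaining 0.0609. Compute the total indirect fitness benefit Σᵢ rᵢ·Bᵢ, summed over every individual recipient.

0.253825

r to a full niece or nephew = 1/4 (full aunt/uncle↔niece/nephew: two paths of length 3 through the shared grandparent pair: r = 2·(1/2)^3 = 1/4).
r to a half first cousin = 0.0625 (half first cousins share one grandparent — one path of length 4: r = (1/2)^4 = 1/16).
r to a first cousin = 1/8 (first cousins share one grandparent pair — two paths of length 4: r = 2·(1/2)^4 = 1/8).
Summing one r·B term per recipient: 4·0.25·0.203 + 2·0.0625·0.163 + 4·0.125·0.0609 = 0.253825.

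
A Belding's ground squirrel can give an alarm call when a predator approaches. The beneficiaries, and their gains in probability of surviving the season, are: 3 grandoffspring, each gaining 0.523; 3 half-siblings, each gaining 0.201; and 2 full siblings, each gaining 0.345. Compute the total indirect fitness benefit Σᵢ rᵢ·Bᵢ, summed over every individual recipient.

r to a grandoffspring = 0.25 (two parent–offspring links: r = (1/2)^2 = 1/4).
r to a half-sibling = 0.25 (half-sibs share one parent — one path of length 2: r = (1/2)^2 = 1/4).
r to a full sibling = 0.5 (full sibs share both parents — two paths of length 2: r = 2·(1/2)^2 = 1/2).
Summing one r·B term per recipient: 3·0.25·0.523 + 3·0.25·0.201 + 2·0.5·0.345 = 0.888.

0.888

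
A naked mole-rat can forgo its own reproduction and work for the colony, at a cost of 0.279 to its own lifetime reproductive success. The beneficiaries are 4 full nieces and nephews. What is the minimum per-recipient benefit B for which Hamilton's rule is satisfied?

0.279

r to a full niece or nephew = 0.25 (full aunt/uncle↔niece/nephew: two paths of length 3 through the shared grandparent pair: r = 2·(1/2)^3 = 1/4).
Hamilton's rule with n recipients of equal r: n·r·B > C, so B > C/(n·r) = 0.279/(4·0.25) = 0.279.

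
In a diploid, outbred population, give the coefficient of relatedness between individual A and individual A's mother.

0.5

Each parent–offspring link contributes a factor of 1/2, and independent paths through distinct common ancestors add.
One parent–offspring link: r = (1/2)^1 = 1/2.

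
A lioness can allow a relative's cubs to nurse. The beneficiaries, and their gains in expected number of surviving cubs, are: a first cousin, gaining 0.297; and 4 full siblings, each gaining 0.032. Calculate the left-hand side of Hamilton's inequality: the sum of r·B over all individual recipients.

r to a first cousin = 0.125 (first cousins share one grandparent pair — two paths of length 4: r = 2·(1/2)^4 = 1/8).
r to a full sibling = 1/2 (full sibs share both parents — two paths of length 2: r = 2·(1/2)^2 = 1/2).
Summing one r·B term per recipient: 1·0.125·0.297 + 4·0.5·0.032 = 0.101125.

0.101125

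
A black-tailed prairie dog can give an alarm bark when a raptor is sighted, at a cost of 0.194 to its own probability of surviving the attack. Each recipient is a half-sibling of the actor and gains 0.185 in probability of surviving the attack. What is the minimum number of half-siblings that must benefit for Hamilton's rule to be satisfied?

5

r to a half-sibling = 0.25 (half-sibs share one parent — one path of length 2: r = (1/2)^2 = 1/4).
Hamilton's rule: n·r·B > C  ⇒  n > C/(r·B) = 0.194/(0.25·0.185) = 4.195.
The smallest integer exceeding 4.195 is 5.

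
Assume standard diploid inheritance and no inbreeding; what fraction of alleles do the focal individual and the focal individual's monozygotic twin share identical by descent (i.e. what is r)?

Each parent–offspring link contributes a factor of 1/2, and independent paths through distinct common ancestors add.
Monozygotic twins share every allele identical by descent: r = 1.

1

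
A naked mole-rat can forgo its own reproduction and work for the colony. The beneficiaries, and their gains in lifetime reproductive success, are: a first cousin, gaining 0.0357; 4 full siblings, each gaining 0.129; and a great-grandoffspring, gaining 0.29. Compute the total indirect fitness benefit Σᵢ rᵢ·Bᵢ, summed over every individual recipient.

0.2987125

r to a first cousin = 1/8 (first cousins share one grandparent pair — two paths of length 4: r = 2·(1/2)^4 = 1/8).
r to a full sibling = 1/2 (full sibs share both parents — two paths of length 2: r = 2·(1/2)^2 = 1/2).
r to a great-grandoffspring = 0.125 (three parent–offspring links: r = (1/2)^3 = 1/8).
Summing one r·B term per recipient: 1·0.125·0.0357 + 4·0.5·0.129 + 1·0.125·0.29 = 0.2987125.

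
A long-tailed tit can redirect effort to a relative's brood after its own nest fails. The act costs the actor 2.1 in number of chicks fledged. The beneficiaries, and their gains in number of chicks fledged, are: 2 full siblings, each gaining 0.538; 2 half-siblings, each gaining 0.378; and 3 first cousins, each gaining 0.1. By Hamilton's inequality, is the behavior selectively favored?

Hamilton's rule: the trait is favored when the sum of r·B over every recipient exceeds the actor's cost C.
r to a full sibling = 1/2 (full sibs share both parents — two paths of length 2: r = 2·(1/2)^2 = 1/2).
r to a half-sibling = 0.25 (half-sibs share one parent — one path of length 2: r = (1/2)^2 = 1/4).
r to a first cousin = 0.125 (first cousins share one grandparent pair — two paths of length 4: r = 2·(1/2)^4 = 1/8).
Summing one r·B term per recipient: 2·0.5·0.538 + 2·0.25·0.378 + 3·0.125·0.1 = 0.7645.
0.7645 < 2.1: the indirect benefit is less than the cost.

No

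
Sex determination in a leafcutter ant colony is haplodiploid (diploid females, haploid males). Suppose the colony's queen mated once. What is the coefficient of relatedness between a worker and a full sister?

0.75

Haplodiploid full sisters inherit their father's entire haploid genome identically (contributing 1/2) and on average half of their mother's contribution (1/2 · 1/2 = 1/4); r = 1/2 + 1/4 = 3/4.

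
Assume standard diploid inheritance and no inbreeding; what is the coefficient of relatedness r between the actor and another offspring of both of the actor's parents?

Each parent–offspring link contributes a factor of 1/2, and independent paths through distinct common ancestors add.
Full sibs share both parents — two paths of length 2: r = 2·(1/2)^2 = 1/2.

0.5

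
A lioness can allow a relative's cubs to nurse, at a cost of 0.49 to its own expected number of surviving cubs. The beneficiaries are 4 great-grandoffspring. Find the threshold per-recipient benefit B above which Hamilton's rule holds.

r to a great-grandoffspring = 0.125 (three parent–offspring links: r = (1/2)^3 = 1/8).
Hamilton's rule with n recipients of equal r: n·r·B > C, so B > C/(n·r) = 0.49/(4·0.125) = 0.98.

0.98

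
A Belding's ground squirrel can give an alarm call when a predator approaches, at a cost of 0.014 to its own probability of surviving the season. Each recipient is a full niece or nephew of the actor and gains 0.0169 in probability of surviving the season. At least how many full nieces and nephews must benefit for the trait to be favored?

r to a full niece or nephew = 0.25 (full aunt/uncle↔niece/nephew: two paths of length 3 through the shared grandparent pair: r = 2·(1/2)^3 = 1/4).
Hamilton's rule: n·r·B > C  ⇒  n > C/(r·B) = 0.014/(0.25·0.0169) = 3.314.
The smallest integer exceeding 3.314 is 4.

4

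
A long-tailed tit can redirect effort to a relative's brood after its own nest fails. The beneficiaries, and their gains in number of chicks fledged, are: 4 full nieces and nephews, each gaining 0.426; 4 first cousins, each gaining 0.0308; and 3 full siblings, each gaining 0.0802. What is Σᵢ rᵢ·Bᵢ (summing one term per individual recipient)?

0.5617

r to a full niece or nephew = 1/4 (full aunt/uncle↔niece/nephew: two paths of length 3 through the shared grandparent pair: r = 2·(1/2)^3 = 1/4).
r to a first cousin = 1/8 (first cousins share one grandparent pair — two paths of length 4: r = 2·(1/2)^4 = 1/8).
r to a full sibling = 0.5 (full sibs share both parents — two paths of length 2: r = 2·(1/2)^2 = 1/2).
Summing one r·B term per recipient: 4·0.25·0.426 + 4·0.125·0.0308 + 3·0.5·0.0802 = 0.5617.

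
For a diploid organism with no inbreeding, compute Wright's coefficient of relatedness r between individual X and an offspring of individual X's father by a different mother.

0.25

Each parent–offspring link contributes a factor of 1/2, and independent paths through distinct common ancestors add.
Half-sibs share one parent — one path of length 2: r = (1/2)^2 = 1/4.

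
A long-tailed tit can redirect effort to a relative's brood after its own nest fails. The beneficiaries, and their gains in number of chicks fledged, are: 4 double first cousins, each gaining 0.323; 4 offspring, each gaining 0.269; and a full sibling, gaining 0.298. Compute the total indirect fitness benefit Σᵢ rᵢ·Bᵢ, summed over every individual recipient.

r to a double first cousin = 0.25 (double first cousins share both grandparent pairs — four paths of length 4: r = 4·(1/2)^4 = 1/4).
r to an offspring = 0.5 (one parent–offspring link: r = (1/2)^1 = 1/2).
r to a full sibling = 0.5 (full sibs share both parents — two paths of length 2: r = 2·(1/2)^2 = 1/2).
Summing one r·B term per recipient: 4·0.25·0.323 + 4·0.5·0.269 + 1·0.5·0.298 = 1.01.

1.01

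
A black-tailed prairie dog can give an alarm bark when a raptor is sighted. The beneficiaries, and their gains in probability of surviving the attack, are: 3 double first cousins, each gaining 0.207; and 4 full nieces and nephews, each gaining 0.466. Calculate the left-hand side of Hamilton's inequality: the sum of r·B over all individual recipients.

r to a double first cousin = 1/4 (double first cousins share both grandparent pairs — four paths of length 4: r = 4·(1/2)^4 = 1/4).
r to a full niece or nephew = 1/4 (full aunt/uncle↔niece/nephew: two paths of length 3 through the shared grandparent pair: r = 2·(1/2)^3 = 1/4).
Summing one r·B term per recipient: 3·0.25·0.207 + 4·0.25·0.466 = 0.62125.

0.62125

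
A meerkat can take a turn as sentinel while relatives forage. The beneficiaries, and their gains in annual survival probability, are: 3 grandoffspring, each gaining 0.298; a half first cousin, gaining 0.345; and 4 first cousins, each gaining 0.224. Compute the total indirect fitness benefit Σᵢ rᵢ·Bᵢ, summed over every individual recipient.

r to a grandoffspring = 1/4 (two parent–offspring links: r = (1/2)^2 = 1/4).
r to a half first cousin = 0.0625 (half first cousins share one grandparent — one path of length 4: r = (1/2)^4 = 1/16).
r to a first cousin = 0.125 (first cousins share one grandparent pair — two paths of length 4: r = 2·(1/2)^4 = 1/8).
Summing one r·B term per recipient: 3·0.25·0.298 + 1·0.0625·0.345 + 4·0.125·0.224 = 0.3570625.

0.3570625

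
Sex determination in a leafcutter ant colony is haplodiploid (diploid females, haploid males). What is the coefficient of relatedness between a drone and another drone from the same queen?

0.5

Haploid brothers each carry a random half of the queen's diploid genome, so on average they share half: r = 1/2.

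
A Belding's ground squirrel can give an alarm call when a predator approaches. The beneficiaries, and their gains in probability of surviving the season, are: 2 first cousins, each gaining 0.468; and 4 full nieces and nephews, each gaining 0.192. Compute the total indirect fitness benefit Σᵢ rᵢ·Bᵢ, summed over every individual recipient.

r to a first cousin = 1/8 (first cousins share one grandparent pair — two paths of length 4: r = 2·(1/2)^4 = 1/8).
r to a full niece or nephew = 1/4 (full aunt/uncle↔niece/nephew: two paths of length 3 through the shared grandparent pair: r = 2·(1/2)^3 = 1/4).
Summing one r·B term per recipient: 2·0.125·0.468 + 4·0.25·0.192 = 0.309.

0.309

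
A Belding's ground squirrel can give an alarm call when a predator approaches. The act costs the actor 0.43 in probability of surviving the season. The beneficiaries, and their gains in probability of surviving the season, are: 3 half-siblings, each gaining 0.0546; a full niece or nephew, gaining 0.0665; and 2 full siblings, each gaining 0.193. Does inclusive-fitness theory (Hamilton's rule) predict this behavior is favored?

No

Hamilton's rule: the trait is favored when the sum of r·B over every recipient exceeds the actor's cost C.
r to a half-sibling = 0.25 (half-sibs share one parent — one path of length 2: r = (1/2)^2 = 1/4).
r to a full niece or nephew = 1/4 (full aunt/uncle↔niece/nephew: two paths of length 3 through the shared grandparent pair: r = 2·(1/2)^3 = 1/4).
r to a full sibling = 0.5 (full sibs share both parents — two paths of length 2: r = 2·(1/2)^2 = 1/2).
Summing one r·B term per recipient: 3·0.25·0.0546 + 1·0.25·0.0665 + 2·0.5·0.193 = 0.250575.
0.250575 < 0.43: the indirect benefit is less than the cost.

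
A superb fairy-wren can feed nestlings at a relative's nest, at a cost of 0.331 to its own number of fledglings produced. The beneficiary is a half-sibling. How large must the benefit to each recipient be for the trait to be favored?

r to a half-sibling = 0.25 (half-sibs share one parent — one path of length 2: r = (1/2)^2 = 1/4).
Hamilton's rule with n recipients of equal r: n·r·B > C, so B > C/(n·r) = 0.331/(1·0.25) = 1.324.

1.324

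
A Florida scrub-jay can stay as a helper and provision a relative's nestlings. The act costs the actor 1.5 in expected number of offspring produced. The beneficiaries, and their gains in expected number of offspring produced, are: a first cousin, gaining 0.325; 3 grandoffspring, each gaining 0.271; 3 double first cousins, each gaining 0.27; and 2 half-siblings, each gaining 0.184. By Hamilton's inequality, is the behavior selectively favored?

Hamilton's rule: the trait is favored when the sum of r·B over every recipient exceeds the actor's cost C.
r to a first cousin = 1/8 (first cousins share one grandparent pair — two paths of length 4: r = 2·(1/2)^4 = 1/8).
r to a grandoffspring = 1/4 (two parent–offspring links: r = (1/2)^2 = 1/4).
r to a double first cousin = 1/4 (double first cousins share both grandparent pairs — four paths of length 4: r = 4·(1/2)^4 = 1/4).
r to a half-sibling = 1/4 (half-sibs share one parent — one path of length 2: r = (1/2)^2 = 1/4).
Summing one r·B term per recipient: 1·0.125·0.325 + 3·0.25·0.271 + 3·0.25·0.27 + 2·0.25·0.184 = 0.538375.
0.538375 < 1.5: the indirect benefit is less than the cost.

No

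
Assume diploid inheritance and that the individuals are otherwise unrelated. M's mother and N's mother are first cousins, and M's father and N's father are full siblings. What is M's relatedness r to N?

0.15625

Relatedness sums over independent paths through distinct common ancestors.
M and N are related in two ways: second cousins through their mothers (r = 1/32) and first cousins through their fathers (r = 1/8).
r = 1/32 + 1/8 = 0.15625.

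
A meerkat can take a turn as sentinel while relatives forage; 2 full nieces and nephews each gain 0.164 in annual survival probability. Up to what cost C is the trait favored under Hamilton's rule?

r to a full niece or nephew = 0.25 (full aunt/uncle↔niece/nephew: two paths of length 3 through the shared grandparent pair: r = 2·(1/2)^3 = 1/4).
Hamilton's rule: n·r·B > C, so the trait is favored while C < n·r·B = 2·0.25·0.164 = 0.082.

0.082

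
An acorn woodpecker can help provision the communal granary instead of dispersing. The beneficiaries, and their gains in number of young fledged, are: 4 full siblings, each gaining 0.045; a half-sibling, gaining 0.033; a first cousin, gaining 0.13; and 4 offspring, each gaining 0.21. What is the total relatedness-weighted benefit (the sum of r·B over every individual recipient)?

r to a full sibling = 0.5 (full sibs share both parents — two paths of length 2: r = 2·(1/2)^2 = 1/2).
r to a half-sibling = 1/4 (half-sibs share one parent — one path of length 2: r = (1/2)^2 = 1/4).
r to a first cousin = 0.125 (first cousins share one grandparent pair — two paths of length 4: r = 2·(1/2)^4 = 1/8).
r to an offspring = 0.5 (one parent–offspring link: r = (1/2)^1 = 1/2).
Summing one r·B term per recipient: 4·0.5·0.045 + 1·0.25·0.033 + 1·0.125·0.13 + 4·0.5·0.21 = 0.5345.

0.5345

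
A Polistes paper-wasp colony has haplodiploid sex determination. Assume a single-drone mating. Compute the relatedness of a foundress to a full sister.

Haplodiploid full sisters inherit their father's entire haploid genome identically (contributing 1/2) and on average half of their mother's contribution (1/2 · 1/2 = 1/4); r = 1/2 + 1/4 = 3/4.

0.75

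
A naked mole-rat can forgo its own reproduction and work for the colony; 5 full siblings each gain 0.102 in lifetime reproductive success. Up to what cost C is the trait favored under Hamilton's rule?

0.255

r to a full sibling = 1/2 (full sibs share both parents — two paths of length 2: r = 2·(1/2)^2 = 1/2).
Hamilton's rule: n·r·B > C, so the trait is favored while C < n·r·B = 5·0.5·0.102 = 0.255.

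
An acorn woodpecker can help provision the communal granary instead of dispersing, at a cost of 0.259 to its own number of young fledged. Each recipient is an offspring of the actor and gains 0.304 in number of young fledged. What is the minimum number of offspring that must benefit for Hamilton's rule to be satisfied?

2

r to an offspring = 0.5 (one parent–offspring link: r = (1/2)^1 = 1/2).
Hamilton's rule: n·r·B > C  ⇒  n > C/(r·B) = 0.259/(0.5·0.304) = 1.704.
The smallest integer exceeding 1.704 is 2.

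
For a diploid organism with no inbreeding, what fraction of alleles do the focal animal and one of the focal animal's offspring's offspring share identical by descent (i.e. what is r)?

0.25

Each parent–offspring link contributes a factor of 1/2, and independent paths through distinct common ancestors add.
Two parent–offspring links: r = (1/2)^2 = 1/4.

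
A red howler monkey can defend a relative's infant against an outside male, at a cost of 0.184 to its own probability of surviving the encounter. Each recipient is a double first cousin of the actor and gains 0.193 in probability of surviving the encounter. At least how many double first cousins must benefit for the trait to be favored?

r to a double first cousin = 1/4 (double first cousins share both grandparent pairs — four paths of length 4: r = 4·(1/2)^4 = 1/4).
Hamilton's rule: n·r·B > C  ⇒  n > C/(r·B) = 0.184/(0.25·0.193) = 3.813.
The smallest integer exceeding 3.813 is 4.

4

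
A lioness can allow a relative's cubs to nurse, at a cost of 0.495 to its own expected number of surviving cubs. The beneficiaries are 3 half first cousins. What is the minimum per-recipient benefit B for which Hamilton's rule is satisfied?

r to a half first cousin = 1/16 (half first cousins share one grandparent — one path of length 4: r = (1/2)^4 = 1/16).
Hamilton's rule with n recipients of equal r: n·r·B > C, so B > C/(n·r) = 0.495/(3·0.0625) = 2.64.

2.64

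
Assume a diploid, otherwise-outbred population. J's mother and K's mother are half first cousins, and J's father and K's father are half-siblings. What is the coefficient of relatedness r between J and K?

Relatedness sums over independent paths through distinct common ancestors.
J and K are related in two ways: half second cousins through their mothers (r = 1/64) and half first cousins through their fathers (r = 1/16).
r = 1/64 + 1/16 = 0.078125.

0.078125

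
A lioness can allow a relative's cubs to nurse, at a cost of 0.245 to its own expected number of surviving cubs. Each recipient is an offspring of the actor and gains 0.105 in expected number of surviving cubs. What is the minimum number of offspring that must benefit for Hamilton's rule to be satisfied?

5

r to an offspring = 0.5 (one parent–offspring link: r = (1/2)^1 = 1/2).
Hamilton's rule: n·r·B > C  ⇒  n > C/(r·B) = 0.245/(0.5·0.105) = 4.667.
The smallest integer exceeding 4.667 is 5.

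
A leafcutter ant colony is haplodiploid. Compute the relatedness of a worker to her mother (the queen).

One meiotic link between diploid queen and diploid daughter: r = 1/2.

0.5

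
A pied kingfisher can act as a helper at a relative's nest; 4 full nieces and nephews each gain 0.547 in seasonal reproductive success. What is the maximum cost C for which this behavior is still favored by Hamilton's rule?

0.547

r to a full niece or nephew = 1/4 (full aunt/uncle↔niece/nephew: two paths of length 3 through the shared grandparent pair: r = 2·(1/2)^3 = 1/4).
Hamilton's rule: n·r·B > C, so the trait is favored while C < n·r·B = 4·0.25·0.547 = 0.547.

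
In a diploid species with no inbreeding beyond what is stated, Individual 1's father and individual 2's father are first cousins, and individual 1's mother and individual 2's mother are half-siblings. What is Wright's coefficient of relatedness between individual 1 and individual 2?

0.09375

With two independent routes of shared ancestry, r is the sum of the two contributions.
Individual 1 and individual 2 are related in two ways: second cousins through their fathers (r = 1/32) and half first cousins through their mothers (r = 1/16).
r = 1/32 + 1/16 = 0.09375.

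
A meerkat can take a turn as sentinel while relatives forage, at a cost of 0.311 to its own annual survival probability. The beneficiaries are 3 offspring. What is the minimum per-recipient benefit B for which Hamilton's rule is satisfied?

r to an offspring = 1/2 (one parent–offspring link: r = (1/2)^1 = 1/2).
Hamilton's rule with n recipients of equal r: n·r·B > C, so B > C/(n·r) = 0.311/(3·0.5) = 0.2073.

0.2073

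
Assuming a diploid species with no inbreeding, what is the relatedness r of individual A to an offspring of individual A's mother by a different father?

0.25

Each parent–offspring link contributes a factor of 1/2, and independent paths through distinct common ancestors add.
Half-sibs share one parent — one path of length 2: r = (1/2)^2 = 1/4.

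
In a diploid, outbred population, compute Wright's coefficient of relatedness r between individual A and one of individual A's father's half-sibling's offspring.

0.0625

Each parent–offspring link contributes a factor of 1/2, and independent paths through distinct common ancestors add.
Half first cousins share one grandparent — one path of length 4: r = (1/2)^4 = 1/16.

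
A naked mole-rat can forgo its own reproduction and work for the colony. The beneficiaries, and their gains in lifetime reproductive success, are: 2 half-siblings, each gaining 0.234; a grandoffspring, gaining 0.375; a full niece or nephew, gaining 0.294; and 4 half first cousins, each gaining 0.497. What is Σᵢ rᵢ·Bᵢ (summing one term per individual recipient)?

r to a half-sibling = 1/4 (half-sibs share one parent — one path of length 2: r = (1/2)^2 = 1/4).
r to a grandoffspring = 0.25 (two parent–offspring links: r = (1/2)^2 = 1/4).
r to a full niece or nephew = 0.25 (full aunt/uncle↔niece/nephew: two paths of length 3 through the shared grandparent pair: r = 2·(1/2)^3 = 1/4).
r to a half first cousin = 0.0625 (half first cousins share one grandparent — one path of length 4: r = (1/2)^4 = 1/16).
Summing one r·B term per recipient: 2·0.25·0.234 + 1·0.25·0.375 + 1·0.25·0.294 + 4·0.0625·0.497 = 0.4085.

0.4085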